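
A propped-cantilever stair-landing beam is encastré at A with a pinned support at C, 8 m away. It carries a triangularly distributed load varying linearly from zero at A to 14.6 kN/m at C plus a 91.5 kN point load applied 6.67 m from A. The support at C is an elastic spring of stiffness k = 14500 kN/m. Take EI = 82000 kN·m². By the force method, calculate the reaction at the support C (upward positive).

R_C = 97.77 kN

Release the roller at C. Primary structure: cantilever fixed at A.
Downward deflection at the released point C due to the loads:
  triangular load, peak 14.6 at the free end: 11w₀L⁴/(120EI) = 5482/EI
  point load 91.5 at a = 6.67: Pa²(3L − a)/(6EI) = 11758/EI
  δ_0 = 17239/EI
Tip deflection under a unit load at C: L³/(3EI) = 170.7/EI.
With EI = 82000 kN·m²: δ_0 = 0.21024 m and δ_{CC} = 0.002081 m/kN.
Compatibility — the spring shortens by R_C/k under the reaction it provides: δ_0 − R_C·δ_{CC} = R_C/k. With 1/k = 0.000069 m/kN, R_C = δ_0 / (δ_{CC} + 1/k) = 0.21024 / (0.002081 + 0.000069) = 97.77 kN.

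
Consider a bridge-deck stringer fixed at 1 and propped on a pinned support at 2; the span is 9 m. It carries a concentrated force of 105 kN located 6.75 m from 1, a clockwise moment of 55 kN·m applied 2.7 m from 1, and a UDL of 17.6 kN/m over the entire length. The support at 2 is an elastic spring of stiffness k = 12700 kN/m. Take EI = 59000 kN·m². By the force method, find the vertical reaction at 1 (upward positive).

R_1 = 135.3 kN

Release the roller at 2. Primary structure: cantilever fixed at 1.
Primary-structure tip deflection at 2 by superposition:
  point load 105 at a = 6.75: Pa²(3L − a)/(6EI) = 16146/EI
  clockwise couple 55 at a = 2.7: M₀a(2L − a)/(2EI) = 1136/EI
  UDL 17.6: wL⁴/(8EI) = 14434/EI
  δ_0 = 31716/EI
Flexibility coefficient — unit upward force at 2: δ_{22} = L³/(3EI) = 243/EI.
With EI = 59000 kN·m²: δ_0 = 0.53757 m and δ_{22} = 0.004119 m/kN.
Compatibility — the spring shortens by R_2/k under the reaction it provides: δ_0 − R_2·δ_{22} = R_2/k. With 1/k = 0.000079 m/kN, R_2 = δ_0 / (δ_{22} + 1/k) = 0.53757 / (0.004119 + 0.000079) = 128.1 kN.
Vertical equilibrium: R_1 = ΣP − R_2 = 263.4 − 128.1 = 135.3 kN.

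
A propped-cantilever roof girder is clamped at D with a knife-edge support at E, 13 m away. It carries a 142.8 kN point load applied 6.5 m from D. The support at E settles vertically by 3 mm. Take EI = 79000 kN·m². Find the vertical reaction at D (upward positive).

R_D = 98.5 kN

Remove the prop at E; the released (primary) structure is a cantilever built in at D.
Primary-structure tip deflection at E by superposition:
  point load 142.8 at a = 6.5: Pa²(3L − a)/(6EI) = 32680/EI
Tip deflection under a unit load at E: L³/(3EI) = 732.3/EI.
With EI = 79000 kN·m²: δ_0 = 0.41368 m and δ_{EE} = 0.00927 m/kN.
Compatibility — the beam at E must follow the support down by 0.003 m: δ_0 − R_E·δ_{EE} = 0.003, so R_E = (0.41368 − 0.003)/0.00927 = 44.3 kN.
Vertical equilibrium: R_D = ΣP − R_E = 142.8 − 44.3 = 98.5 kN.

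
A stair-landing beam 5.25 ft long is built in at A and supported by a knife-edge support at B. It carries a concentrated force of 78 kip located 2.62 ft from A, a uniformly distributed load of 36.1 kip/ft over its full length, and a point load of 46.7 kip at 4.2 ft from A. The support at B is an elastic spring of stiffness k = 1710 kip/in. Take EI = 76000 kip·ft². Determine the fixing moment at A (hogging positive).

Remove the prop at B; the released (primary) structure is a cantilever built in at A.
Free-end deflection of the primary structure under the applied loading (downward +):
  point load 78 at a = 2.62: Pa²(3L − a)/(6EI) = 1172/EI
  UDL 36.1: wL⁴/(8EI) = 3428/EI
  point load 46.7 at a = 4.2: Pa²(3L − a)/(6EI) = 1586/EI
  δ_0 = 6186/EI
Tip deflection under a unit load at B: L³/(3EI) = 48.23/EI.
With EI = 76000 kip·ft²: δ_0 = 0.081389 ft and δ_{BB} = 0.000635 ft/kip.
Compatibility — the spring shortens by R_B/k under the reaction it provides: δ_0 − R_B·δ_{BB} = R_B/k. With 1/k = 1/(1710×12) ft/kip = 0.000049 ft/kip, R_B = δ_0 / (δ_{BB} + 1/k) = 0.081389 / (0.000635 + 0.000049) = 119.1 kip.
Moment equilibrium about A: M_A = Σ(load moments about A) − R_B·L = 898 − 119.1×5.25 = 272.8 kip·ft.

M_A = 272.8 kip·ft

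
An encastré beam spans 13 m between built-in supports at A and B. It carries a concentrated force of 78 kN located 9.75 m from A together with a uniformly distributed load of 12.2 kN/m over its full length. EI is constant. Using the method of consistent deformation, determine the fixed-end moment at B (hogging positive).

M_B = 314.4 kN·m

Release both end moments; the primary structure is a simply-supported span AB with redundants M_A and M_B.
Simple-span end rotations at A and B under the given loads:
  at A: point load 78 at a = 9.75: Pab(L + b)/(6LEI) = 514.9/EI
  at B: point load 78 at a = 9.75: Pab(L + a)/(6LEI) = 720.9/EI
  at A: UDL 12.2: wL³/(24EI) = 1117/EI
  at B: UDL 12.2: wL³/(24EI) = 1117/EI
  θ_A0 = 1632/EI,  θ_B0 = 1838/EI
Flexibility coefficients: a unit moment at one end gives L/(3EI) there and L/(6EI) at the far end, so f₁₁ = f₂₂ = 4.333/EI and f₁₂ = f₂₁ = 2.167/EI.
Compatibility — zero rotation at each built-in end:
  4.333 M_A + 2.167 M_B = 1632
  2.167 M_A + 4.333 M_B = 1838
Solving the pair gives M_A = 219.3 kN·m and M_B = 314.4 kN·m (hogging).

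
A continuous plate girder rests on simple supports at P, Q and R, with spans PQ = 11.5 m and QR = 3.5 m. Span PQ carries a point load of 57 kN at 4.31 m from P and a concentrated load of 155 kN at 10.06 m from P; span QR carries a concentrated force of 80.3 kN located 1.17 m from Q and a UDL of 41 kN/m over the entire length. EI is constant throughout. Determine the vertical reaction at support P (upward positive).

R_P = 33.47 kN

Insert a hinge at Q; M_Q is the redundant, and each span becomes simply supported.
End slopes at the hinge Q, treating each span as simply supported:
  span PQ: point load 57 at a = 4.31: Pab(L + a)/(6LEI) = 404.7/EI
  span PQ: point load 155 at a = 10.06: Pab(L + a)/(6LEI) = 701.6/EI
  span QR: point load 80.3 at a = 1.17: Pab(L + b)/(6LEI) = 60.77/EI
  span QR: UDL 41: wL³/(24EI) = 73.24/EI
  relative rotation θ_0 = (1106 + 134)/EI = 1240/EI
A unit hogging moment at Q produces rotation L₁/(3EI) + L₂/(3EI) = 5/EI.
Slope continuity at Q: θ_0 = M_Q·5/EI, so M_Q = 1240/5 = 248.1 kN·m (hogging).
Span PQ, ΣM about P with M_Q applied at Q: R_Q^{PQ}·11.5 = 1805 + 248.1, so R_Q^{PQ} = 178.5 kN and R_P = 212 − 178.5 = 33.47 kN.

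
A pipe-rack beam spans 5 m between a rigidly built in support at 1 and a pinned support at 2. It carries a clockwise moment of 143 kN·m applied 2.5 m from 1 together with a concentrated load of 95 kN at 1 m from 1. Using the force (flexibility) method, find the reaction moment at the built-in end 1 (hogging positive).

M_1 = 50.52 kN·m

Choose R_2 as the redundant. The primary structure is the cantilever fixed at 1.
Primary-structure tip deflection at 2 by superposition:
  clockwise couple 143 at a = 2.5: M₀a(2L − a)/(2EI) = 1341/EI
  point load 95 at a = 1: Pa²(3L − a)/(6EI) = 221.7/EI
  δ_0 = 1562/EI
Flexibility coefficient — unit upward force at 2: δ_{22} = L³/(3EI) = 41.67/EI.
Compatibility at 2: δ_0 − R_2·δ_{22} = 0, so R_2 = 1562/41.67 = 37.49 kN.
Moment equilibrium about 1: M_1 = Σ(load moments about 1) − R_2·L = 238 − 37.49×5 = 50.52 kN·m.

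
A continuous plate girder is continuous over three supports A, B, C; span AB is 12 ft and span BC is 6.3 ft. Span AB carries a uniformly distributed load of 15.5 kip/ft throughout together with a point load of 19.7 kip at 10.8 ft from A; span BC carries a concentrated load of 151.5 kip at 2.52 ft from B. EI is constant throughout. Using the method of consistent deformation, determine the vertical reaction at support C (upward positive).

Insert a hinge at B; M_B is the redundant, and each span becomes simply supported.
Discontinuity in slope at B on the released structure — sum the simple-span end rotations:
  span AB: UDL 15.5: wL³/(24EI) = 1116/EI
  span AB: point load 19.7 at a = 10.8: Pab(L + a)/(6LEI) = 80.85/EI
  span BC: point load 151.5 at a = 2.52: Pab(L + b)/(6LEI) = 384.8/EI
  relative rotation θ_0 = (1197 + 384.8)/EI = 1582/EI
A unit hogging moment at B produces rotation L₁/(3EI) + L₂/(3EI) = 6.1/EI.
Slope continuity at B: θ_0 = M_B·6.1/EI, so M_B = 1582/6.1 = 259.3 kip·ft (hogging).
Span BC, ΣM about C: R_B^{BC}·6.3 = 572.7 + 259.3, so R_B^{BC} = 132.1 kip and R_C = 151.5 − 132.1 = 19.44 kip.

R_C = 19.44 kip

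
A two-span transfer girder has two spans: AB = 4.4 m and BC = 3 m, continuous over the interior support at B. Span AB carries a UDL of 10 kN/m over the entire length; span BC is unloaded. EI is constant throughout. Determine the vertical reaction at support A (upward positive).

R_A = 18.73 kN

Take M_B as the redundant. Released structure: two simple spans AB and BC with a hinge at B.
End slopes at the hinge B, treating each span as simply supported:
  span AB: UDL 10: wL³/(24EI) = 35.49/EI
  relative rotation θ_0 = (35.49 + 0)/EI = 35.49/EI
A unit hogging moment at B produces rotation L₁/(3EI) + L₂/(3EI) = 2.467/EI.
Compatibility: M_B·(L₁+L₂)/(3EI) = θ_0, giving M_B = 14.39 kN·m (hogging).
Span AB, ΣM about A with M_B applied at B: R_B^{AB}·4.4 = 96.8 + 14.39, so R_B^{AB} = 25.27 kN and R_A = 44 − 25.27 = 18.73 kN.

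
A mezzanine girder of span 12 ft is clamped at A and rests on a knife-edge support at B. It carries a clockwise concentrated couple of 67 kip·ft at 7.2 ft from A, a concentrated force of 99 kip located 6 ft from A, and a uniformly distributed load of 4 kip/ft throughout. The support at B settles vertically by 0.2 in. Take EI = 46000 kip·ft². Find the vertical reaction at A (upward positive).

Remove the prop at B; the released (primary) structure is a cantilever built in at A.
Free-end deflection of the primary structure under the applied loading (downward +):
  clockwise couple 67 at a = 7.2: M₀a(2L − a)/(2EI) = 4052/EI
  point load 99 at a = 6: Pa²(3L − a)/(6EI) = 17820/EI
  UDL 4: wL⁴/(8EI) = 10368/EI
  δ_0 = 32240/EI
Flexibility coefficient — unit upward force at B: δ_{BB} = L³/(3EI) = 576/EI.
With EI = 46000 kip·ft²: δ_0 = 0.70087 ft and δ_{BB} = 0.012522 ft/kip.
Compatibility — the beam at B must follow the support down by 0.01667 ft: δ_0 − R_B·δ_{BB} = 0.01667, so R_B = (0.70087 − 0.01667)/0.012522 = 54.64 kip.
Vertical equilibrium: R_A = ΣP − R_B = 147 − 54.64 = 92.36 kip.

R_A = 92.36 kip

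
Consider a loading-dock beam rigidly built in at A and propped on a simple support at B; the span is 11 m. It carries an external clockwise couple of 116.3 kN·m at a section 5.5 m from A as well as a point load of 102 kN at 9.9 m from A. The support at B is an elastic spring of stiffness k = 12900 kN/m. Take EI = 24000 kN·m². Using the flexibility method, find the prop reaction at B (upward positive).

Release the roller at B. Primary structure: cantilever fixed at A.
Downward deflection at the released point B due to the loads:
  clockwise couple 116.3 at a = 5.5: M₀a(2L − a)/(2EI) = 5277/EI
  point load 102 at a = 9.9: Pa²(3L − a)/(6EI) = 38489/EI
  δ_0 = 43766/EI
Flexibility coefficient — unit upward force at B: δ_{BB} = L³/(3EI) = 443.7/EI.
With EI = 24000 kN·m²: δ_0 = 1.8236 m and δ_{BB} = 0.018486 m/kN.
Compatibility — the spring shortens by R_B/k under the reaction it provides: δ_0 − R_B·δ_{BB} = R_B/k. With 1/k = 0.000078 m/kN, R_B = δ_0 / (δ_{BB} + 1/k) = 1.8236 / (0.018486 + 0.000078) = 98.23 kN.

R_B = 98.23 kN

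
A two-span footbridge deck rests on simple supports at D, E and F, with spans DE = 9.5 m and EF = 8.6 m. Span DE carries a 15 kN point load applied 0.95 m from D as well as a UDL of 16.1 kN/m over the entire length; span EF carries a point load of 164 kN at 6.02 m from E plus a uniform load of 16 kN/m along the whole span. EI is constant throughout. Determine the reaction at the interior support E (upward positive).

Release continuity at E by inserting a hinge; the redundant is the internal moment M_E. The primary structure is two simply-supported spans DE and EF.
Discontinuity in slope at E on the released structure — sum the simple-span end rotations:
  span DE: point load 15 at a = 0.95: Pab(L + a)/(6LEI) = 22.34/EI
  span DE: UDL 16.1: wL³/(24EI) = 575.2/EI
  span EF: point load 164 at a = 6.02: Pab(L + b)/(6LEI) = 551.9/EI
  span EF: UDL 16: wL³/(24EI) = 424/EI
  relative rotation θ_0 = (597.5 + 975.9)/EI = 1573/EI
A unit hogging moment at E produces rotation L₁/(3EI) + L₂/(3EI) = 6.033/EI.
Slope continuity at E: θ_0 = M_E·6.033/EI, so M_E = 1573/6.033 = 260.8 kN·m (hogging).
Span DE, ΣM about D with M_E applied at E: R_E^{DE}·9.5 = 740.8 + 260.8, so R_E^{DE} = 105.4 kN and R_D = 167.9 − 105.4 = 62.52 kN.
Span EF, ΣM about F: R_E^{EF}·8.6 = 1015 + 260.8, so R_E^{EF} = 148.3 kN and R_F = 301.6 − 148.3 = 153.3 kN.
R_E = 105.4 + 148.3 = 253.8 kN.

R_E = 253.8 kN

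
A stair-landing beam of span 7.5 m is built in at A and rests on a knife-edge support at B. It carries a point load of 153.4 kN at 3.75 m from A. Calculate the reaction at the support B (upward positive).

Remove the prop at B; the released (primary) structure is a cantilever built in at A.
Downward deflection at the released point B due to the loads:
  point load 153.4 at a = 3.75: Pa²(3L − a)/(6EI) = 6741/EI
Flexibility coefficient — unit upward force at B: δ_{BB} = L³/(3EI) = 140.6/EI.
The prop prevents deflection at B: R_B = δ_0/δ_{BB} = 6741/140.6 = 47.94 kN.

R_B = 47.94 kN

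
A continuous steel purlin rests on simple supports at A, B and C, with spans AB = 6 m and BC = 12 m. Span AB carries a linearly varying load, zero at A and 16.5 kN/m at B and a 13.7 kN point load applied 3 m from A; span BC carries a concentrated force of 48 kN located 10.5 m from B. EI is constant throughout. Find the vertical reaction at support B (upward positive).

R_B = 56.34 kN

Take M_B as the redundant. Released structure: two simple spans AB and BC with a hinge at B.
Discontinuity in slope at B on the released structure — sum the simple-span end rotations:
  span AB: triangular load, peak 16.5: w₀L³/(45EI) = 79.2/EI
  span AB: point load 13.7 at a = 3: Pab(L + a)/(6LEI) = 30.82/EI
  span BC: point load 48 at a = 10.5: Pab(L + b)/(6LEI) = 141.8/EI
  relative rotation θ_0 = (110 + 141.8)/EI = 251.8/EI
A unit hogging moment at B produces rotation L₁/(3EI) + L₂/(3EI) = 6/EI.
Slope continuity at B: θ_0 = M_B·6/EI, so M_B = 251.8/6 = 41.96 kN·m (hogging).
Span AB, ΣM about A with M_B applied at B: R_B^{AB}·6 = 239.1 + 41.96, so R_B^{AB} = 46.84 kN and R_A = 63.2 − 46.84 = 16.36 kN.
Span BC, ΣM about C: R_B^{BC}·12 = 72 + 41.96, so R_B^{BC} = 9.497 kN and R_C = 48 − 9.497 = 38.5 kN.
R_B = 46.84 + 9.497 = 56.34 kN.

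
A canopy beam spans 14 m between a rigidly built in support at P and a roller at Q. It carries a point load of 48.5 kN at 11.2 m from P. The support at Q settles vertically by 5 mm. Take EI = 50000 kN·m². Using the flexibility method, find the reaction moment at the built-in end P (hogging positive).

Remove the prop at Q; the released (primary) structure is a cantilever built in at P.
Primary-structure tip deflection at Q by superposition:
  point load 48.5 at a = 11.2: Pa²(3L − a)/(6EI) = 31230/EI
Tip deflection under a unit load at Q: L³/(3EI) = 914.7/EI.
With EI = 50000 kN·m²: δ_0 = 0.62461 m and δ_{QQ} = 0.018293 m/kN.
Compatibility — the beam at Q must follow the support down by 0.005 m: δ_0 − R_Q·δ_{QQ} = 0.005, so R_Q = (0.62461 − 0.005)/0.018293 = 33.87 kN.
Moment equilibrium about P: M_P = Σ(load moments about P) − R_Q·L = 543.2 − 33.87×14 = 69.01 kN·m.

M_P = 69.01 kN·m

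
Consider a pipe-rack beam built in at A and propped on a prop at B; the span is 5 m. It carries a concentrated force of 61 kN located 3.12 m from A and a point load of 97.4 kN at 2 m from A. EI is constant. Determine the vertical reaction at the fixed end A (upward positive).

R_A = 109.9 kN

Remove the prop at B; the released (primary) structure is a cantilever built in at A.
Deflection at B on the released cantilever, summing each load's contribution:
  point load 61 at a = 3.12: Pa²(3L − a)/(6EI) = 1176/EI
  point load 97.4 at a = 2: Pa²(3L − a)/(6EI) = 844.1/EI
  δ_0 = 2020/EI
Tip deflection under a unit load at B: L³/(3EI) = 41.67/EI.
Compatibility at B: δ_0 − R_B·δ_{BB} = 0, so R_B = 2020/41.67 = 48.48 kN.
Vertical equilibrium: R_A = ΣP − R_B = 158.4 − 48.48 = 109.9 kN.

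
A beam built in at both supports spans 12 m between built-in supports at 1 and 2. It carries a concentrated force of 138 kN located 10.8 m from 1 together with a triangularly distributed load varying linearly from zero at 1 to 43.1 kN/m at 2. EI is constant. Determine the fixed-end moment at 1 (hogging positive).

Release both end moments; the primary structure is a simply-supported span 12 with redundants M_1 and M_2.
On the primary (simply-supported) span, the end slopes from the loading are:
  at 1: point load 138 at a = 10.8: Pab(L + b)/(6LEI) = 327.9/EI
  at 2: point load 138 at a = 10.8: Pab(L + a)/(6LEI) = 566.4/EI
  at 1: triangular load, peak 43.1: 7w₀L³/(360EI) = 1448/EI
  at 2: triangular load, peak 43.1: w₀L³/(45EI) = 1655/EI
  θ_10 = 1776/EI,  θ_20 = 2221/EI
Flexibility coefficients: a unit moment at one end gives L/(3EI) there and L/(6EI) at the far end, so f₁₁ = f₂₂ = 4/EI and f₁₂ = f₂₁ = 2/EI.
Compatibility — zero rotation at each built-in end:
  4 M_1 + 2 M_2 = 1776
  2 M_1 + 4 M_2 = 2221
Solving the pair gives M_1 = 221.8 kN·m and M_2 = 444.5 kN·m (hogging).

M_1 = 221.8 kN·m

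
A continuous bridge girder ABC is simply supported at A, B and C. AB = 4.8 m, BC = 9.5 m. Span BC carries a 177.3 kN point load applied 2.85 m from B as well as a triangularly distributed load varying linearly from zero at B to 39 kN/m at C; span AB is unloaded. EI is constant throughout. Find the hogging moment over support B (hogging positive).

Take M_B as the redundant. Released structure: two simple spans AB and BC with a hinge at B.
End slopes at the hinge B, treating each span as simply supported:
  span BC: point load 177.3 at a = 2.85: Pab(L + b)/(6LEI) = 952.1/EI
  span BC: triangular load, peak 39: 7w₀L³/(360EI) = 650.2/EI
  relative rotation θ_0 = (0 + 1602)/EI = 1602/EI
A unit hogging moment at B produces rotation L₁/(3EI) + L₂/(3EI) = 4.767/EI.
Compatibility: M_B·(L₁+L₂)/(3EI) = θ_0, giving M_B = 336.1 kN·m (hogging).

M_B = 336.1 kN·m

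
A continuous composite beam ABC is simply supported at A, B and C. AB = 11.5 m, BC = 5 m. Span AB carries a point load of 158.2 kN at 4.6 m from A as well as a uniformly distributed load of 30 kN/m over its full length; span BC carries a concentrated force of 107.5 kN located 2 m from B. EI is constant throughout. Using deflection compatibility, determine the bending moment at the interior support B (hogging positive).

Release continuity at B by inserting a hinge; the redundant is the internal moment M_B. The primary structure is two simply-supported spans AB and BC.
End slopes at the hinge B, treating each span as simply supported:
  span AB: point load 158.2 at a = 4.6: Pab(L + a)/(6LEI) = 1172/EI
  span AB: UDL 30: wL³/(24EI) = 1901/EI
  span BC: point load 107.5 at a = 2: Pab(L + b)/(6LEI) = 172/EI
  relative rotation θ_0 = (3073 + 172)/EI = 3245/EI
A unit hogging moment at B produces rotation L₁/(3EI) + L₂/(3EI) = 5.5/EI.
Slope continuity at B: θ_0 = M_B·5.5/EI, so M_B = 3245/5.5 = 589.9 kN·m (hogging).

M_B = 589.9 kN·m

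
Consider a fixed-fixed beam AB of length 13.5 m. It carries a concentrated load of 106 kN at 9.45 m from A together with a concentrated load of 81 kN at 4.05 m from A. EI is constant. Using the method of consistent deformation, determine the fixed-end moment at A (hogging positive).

Take the two fixed-end moments M_A, M_B as redundants; the released structure is the simple span AB.
On the primary (simply-supported) span, the end slopes from the loading are:
  at A: point load 106 at a = 9.45: Pab(L + b)/(6LEI) = 879/EI
  at B: point load 106 at a = 9.45: Pab(L + a)/(6LEI) = 1149/EI
  at A: point load 81 at a = 4.05: Pab(L + b)/(6LEI) = 878.4/EI
  at B: point load 81 at a = 4.05: Pab(L + a)/(6LEI) = 671.7/EI
  θ_A0 = 1757/EI,  θ_B0 = 1821/EI
Flexibility coefficients: a unit moment at one end gives L/(3EI) there and L/(6EI) at the far end, so f₁₁ = f₂₂ = 4.5/EI and f₁₂ = f₂₁ = 2.25/EI.
Compatibility — zero rotation at each built-in end:
  4.5 M_A + 2.25 M_B = 1757
  2.25 M_A + 4.5 M_B = 1821
Solving the pair gives M_A = 250.9 kN·m and M_B = 279.2 kN·m (hogging).

M_A = 250.9 kN·m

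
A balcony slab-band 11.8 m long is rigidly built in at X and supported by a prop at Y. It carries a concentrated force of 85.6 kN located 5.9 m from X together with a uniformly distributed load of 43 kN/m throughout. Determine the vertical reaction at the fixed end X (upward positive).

R_X = 376 kN

Take the reaction at Y as the redundant and release it; the primary structure is a cantilever fixed at X.
Deflection at Y on the released cantilever, summing each load's contribution:
  point load 85.6 at a = 5.9: Pa²(3L − a)/(6EI) = 14650/EI
  UDL 43: wL⁴/(8EI) = 104209/EI
  δ_0 = 118860/EI
Tip deflection under a unit load at Y: L³/(3EI) = 547.7/EI.
The prop prevents deflection at Y: R_Y = δ_0/δ_{YY} = 118860/547.7 = 217 kN.
Vertical equilibrium: R_X = ΣP − R_Y = 593 − 217 = 376 kN.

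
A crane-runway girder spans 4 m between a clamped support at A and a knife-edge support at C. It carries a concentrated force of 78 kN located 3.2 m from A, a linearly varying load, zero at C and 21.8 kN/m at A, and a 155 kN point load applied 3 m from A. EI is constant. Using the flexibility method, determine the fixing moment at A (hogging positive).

Release the roller at C. Primary structure: cantilever fixed at A.
Downward deflection at the released point C due to the loads:
  point load 78 at a = 3.2: Pa²(3L − a)/(6EI) = 1171/EI
  triangular load, peak 21.8 at the fixed end: w₀L⁴/(30EI) = 186/EI
  point load 155 at a = 3: Pa²(3L − a)/(6EI) = 2092/EI
  δ_0 = 3450/EI
Tip deflection under a unit load at C: L³/(3EI) = 21.33/EI.
The prop prevents deflection at C: R_C = δ_0/δ_{CC} = 3450/21.33 = 161.7 kN.
Moment equilibrium about A: M_A = Σ(load moments about A) − R_C·L = 772.7 − 161.7×4 = 125.9 kN·m.

M_A = 125.9 kN·m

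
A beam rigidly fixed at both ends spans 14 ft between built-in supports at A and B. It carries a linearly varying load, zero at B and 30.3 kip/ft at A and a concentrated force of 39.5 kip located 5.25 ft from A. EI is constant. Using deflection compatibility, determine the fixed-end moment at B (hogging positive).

Release both end moments; the primary structure is a simply-supported span AB with redundants M_A and M_B.
End rotations of the released simple span under the applied load (×1/EI):
  at A: triangular load, peak 30.3: w₀L³/(45EI) = 1848/EI
  at B: triangular load, peak 30.3: 7w₀L³/(360EI) = 1617/EI
  at A: point load 39.5 at a = 5.25: Pab(L + b)/(6LEI) = 491.4/EI
  at B: point load 39.5 at a = 5.25: Pab(L + a)/(6LEI) = 415.8/EI
  θ_A0 = 2339/EI,  θ_B0 = 2033/EI
Flexibility coefficients: a unit moment at one end gives L/(3EI) there and L/(6EI) at the far end, so f₁₁ = f₂₂ = 4.667/EI and f₁₂ = f₂₁ = 2.333/EI.
Compatibility — zero rotation at each built-in end:
  4.667 M_A + 2.333 M_B = 2339
  2.333 M_A + 4.667 M_B = 2033
Solving the pair gives M_A = 377.9 kip·ft and M_B = 246.6 kip·ft (hogging).

M_B = 246.6 kip·ft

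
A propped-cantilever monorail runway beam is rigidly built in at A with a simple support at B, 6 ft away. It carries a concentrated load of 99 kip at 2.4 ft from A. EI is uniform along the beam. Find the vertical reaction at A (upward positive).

Release the roller at B. Primary structure: cantilever fixed at A.
Primary-structure tip deflection at B by superposition:
  point load 99 at a = 2.4: Pa²(3L − a)/(6EI) = 1483/EI
Flexibility coefficient — unit upward force at B: δ_{BB} = L³/(3EI) = 72/EI.
Compatibility at B: δ_0 − R_B·δ_{BB} = 0, so R_B = 1483/72 = 20.59 kip.
Vertical equilibrium: R_A = ΣP − R_B = 99 − 20.59 = 78.41 kip.

R_A = 78.41 kip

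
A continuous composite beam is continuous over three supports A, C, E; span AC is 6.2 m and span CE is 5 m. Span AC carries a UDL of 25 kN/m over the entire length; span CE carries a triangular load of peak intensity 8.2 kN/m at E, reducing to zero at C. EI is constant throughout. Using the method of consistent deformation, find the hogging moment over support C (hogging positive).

M_C = 71.84 kN·m

Release continuity at C by inserting a hinge; the redundant is the internal moment M_C. The primary structure is two simply-supported spans AC and CE.
Rotations at C on the released spans (each span's end-slope, ×1/EI):
  span AC: UDL 25: wL³/(24EI) = 248.3/EI
  span CE: triangular load, peak 8.2: 7w₀L³/(360EI) = 19.93/EI
  relative rotation θ_0 = (248.3 + 19.93)/EI = 268.2/EI
A unit hogging moment at C produces rotation L₁/(3EI) + L₂/(3EI) = 3.733/EI.
Slope continuity at C: θ_0 = M_C·3.733/EI, so M_C = 268.2/3.733 = 71.84 kN·m (hogging).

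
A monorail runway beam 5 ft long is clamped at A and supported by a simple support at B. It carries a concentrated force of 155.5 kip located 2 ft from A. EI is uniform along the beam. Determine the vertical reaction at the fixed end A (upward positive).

Release the roller at B. Primary structure: cantilever fixed at A.
Downward deflection at the released point B due to the loads:
  point load 155.5 at a = 2: Pa²(3L − a)/(6EI) = 1348/EI
Flexibility coefficient — unit upward force at B: δ_{BB} = L³/(3EI) = 41.67/EI.
Compatibility at B: δ_0 − R_B·δ_{BB} = 0, so R_B = 1348/41.67 = 32.34 kip.
Vertical equilibrium: R_A = ΣP − R_B = 155.5 − 32.34 = 123.2 kip.

R_A = 123.2 kip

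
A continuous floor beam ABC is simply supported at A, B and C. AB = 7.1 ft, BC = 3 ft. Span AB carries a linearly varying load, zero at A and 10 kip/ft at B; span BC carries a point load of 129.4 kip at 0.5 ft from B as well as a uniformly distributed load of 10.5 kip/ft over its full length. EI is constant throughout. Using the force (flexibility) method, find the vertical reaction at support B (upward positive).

R_B = 167.1 kip

Insert a hinge at B; M_B is the redundant, and each span becomes simply supported.
Discontinuity in slope at B on the released structure — sum the simple-span end rotations:
  span AB: triangular load, peak 10: w₀L³/(45EI) = 79.54/EI
  span BC: point load 129.4 at a = 0.5: Pab(L + b)/(6LEI) = 49.42/EI
  span BC: UDL 10.5: wL³/(24EI) = 11.81/EI
  relative rotation θ_0 = (79.54 + 61.24)/EI = 140.8/EI
A unit hogging moment at B produces rotation L₁/(3EI) + L₂/(3EI) = 3.367/EI.
Compatibility: M_B·(L₁+L₂)/(3EI) = θ_0, giving M_B = 41.81 kip·ft (hogging).
Span AB, ΣM about A with M_B applied at B: R_B^{AB}·7.1 = 168 + 41.81, so R_B^{AB} = 29.56 kip and R_A = 35.5 − 29.56 = 5.944 kip.
Span BC, ΣM about C: R_B^{BC}·3 = 370.8 + 41.81, so R_B^{BC} = 137.5 kip and R_C = 160.9 − 137.5 = 23.38 kip.
R_B = 29.56 + 137.5 = 167.1 kip.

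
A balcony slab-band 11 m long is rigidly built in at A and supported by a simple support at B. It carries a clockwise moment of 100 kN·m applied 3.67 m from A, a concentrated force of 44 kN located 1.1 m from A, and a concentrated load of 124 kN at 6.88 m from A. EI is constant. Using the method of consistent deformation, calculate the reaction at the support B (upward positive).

R_B = 65.81 kN

Release the roller at B. Primary structure: cantilever fixed at A.
Primary-structure tip deflection at B by superposition:
  clockwise couple 100 at a = 3.67: M₀a(2L − a)/(2EI) = 3364/EI
  point load 44 at a = 1.1: Pa²(3L − a)/(6EI) = 283.1/EI
  point load 124 at a = 6.88: Pa²(3L − a)/(6EI) = 25552/EI
  δ_0 = 29198/EI
Tip deflection under a unit load at B: L³/(3EI) = 443.7/EI.
The prop prevents deflection at B: R_B = δ_0/δ_{BB} = 29198/443.7 = 65.81 kN.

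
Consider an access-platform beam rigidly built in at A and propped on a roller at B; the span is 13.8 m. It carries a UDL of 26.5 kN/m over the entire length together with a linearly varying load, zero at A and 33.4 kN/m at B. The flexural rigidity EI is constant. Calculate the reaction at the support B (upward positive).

R_B = 263.9 kN

Remove the prop at B; the released (primary) structure is a cantilever built in at A.
Downward deflection at the released point B due to the loads:
  UDL 26.5: wL⁴/(8EI) = 120136/EI
  triangular load, peak 33.4 at the free end: 11w₀L⁴/(120EI) = 111039/EI
  δ_0 = 231174/EI
Tip deflection under a unit load at B: L³/(3EI) = 876/EI.
Compatibility at B: δ_0 − R_B·δ_{BB} = 0, so R_B = 231174/876 = 263.9 kN.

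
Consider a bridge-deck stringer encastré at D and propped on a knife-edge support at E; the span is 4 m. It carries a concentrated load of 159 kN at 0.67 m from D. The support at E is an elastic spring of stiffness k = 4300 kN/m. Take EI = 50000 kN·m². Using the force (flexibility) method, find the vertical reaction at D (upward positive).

Choose R_E as the redundant. The primary structure is the cantilever fixed at D.
Primary-structure tip deflection at E by superposition:
  point load 159 at a = 0.67: Pa²(3L − a)/(6EI) = 134.8/EI
Tip deflection under a unit load at E: L³/(3EI) = 21.33/EI.
With EI = 50000 kN·m²: δ_0 = 0.002696 m and δ_{EE} = 0.000427 m/kN.
Compatibility — the spring shortens by R_E/k under the reaction it provides: δ_0 − R_E·δ_{EE} = R_E/k. With 1/k = 0.000233 m/kN, R_E = δ_0 / (δ_{EE} + 1/k) = 0.002696 / (0.000427 + 0.000233) = 4.089 kN.
Vertical equilibrium: R_D = ΣP − R_E = 159 − 4.089 = 154.9 kN.

R_D = 154.9 kN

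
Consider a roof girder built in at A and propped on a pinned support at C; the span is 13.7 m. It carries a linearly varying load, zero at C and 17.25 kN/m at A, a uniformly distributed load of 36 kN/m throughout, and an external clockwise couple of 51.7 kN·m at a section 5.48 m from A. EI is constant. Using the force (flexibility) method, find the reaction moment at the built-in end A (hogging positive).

M_A = 1063 kN·m

Release the roller at C. Primary structure: cantilever fixed at A.
Free-end deflection of the primary structure under the applied loading (downward +):
  triangular load, peak 17.25 at the fixed end: w₀L⁴/(30EI) = 20256/EI
  UDL 36: wL⁴/(8EI) = 158524/EI
  clockwise couple 51.7 at a = 5.48: M₀a(2L − a)/(2EI) = 3105/EI
  δ_0 = 181885/EI
Flexibility coefficient — unit upward force at C: δ_{CC} = L³/(3EI) = 857.1/EI.
The prop prevents deflection at C: R_C = δ_0/δ_{CC} = 181885/857.1 = 212.2 kN.
Moment equilibrium about A: M_A = Σ(load moments about A) − R_C·L = 3970 − 212.2×13.7 = 1063 kN·m.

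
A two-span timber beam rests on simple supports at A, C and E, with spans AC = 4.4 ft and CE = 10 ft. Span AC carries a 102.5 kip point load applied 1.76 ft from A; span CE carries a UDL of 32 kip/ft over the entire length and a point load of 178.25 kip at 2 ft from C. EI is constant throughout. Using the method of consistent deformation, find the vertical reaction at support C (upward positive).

Release continuity at C by inserting a hinge; the redundant is the internal moment M_C. The primary structure is two simply-supported spans AC and CE.
Rotations at C on the released spans (each span's end-slope, ×1/EI):
  span AC: point load 102.5 at a = 1.76: Pab(L + a)/(6LEI) = 111.1/EI
  span CE: UDL 32: wL³/(24EI) = 1333/EI
  span CE: point load 178.25 at a = 2: Pab(L + b)/(6LEI) = 855.6/EI
  relative rotation θ_0 = (111.1 + 2189)/EI = 2300/EI
A unit hogging moment at C produces rotation L₁/(3EI) + L₂/(3EI) = 4.8/EI.
Compatibility: M_C·(L₁+L₂)/(3EI) = θ_0, giving M_C = 479.2 kip·ft (hogging).
Span AC, ΣM about A with M_C applied at C: R_C^{AC}·4.4 = 180.4 + 479.2, so R_C^{AC} = 149.9 kip and R_A = 102.5 − 149.9 = -47.4 kip.
Span CE, ΣM about E: R_C^{CE}·10 = 3026 + 479.2, so R_C^{CE} = 350.5 kip and R_E = 498.2 − 350.5 = 147.7 kip.
R_C = 149.9 + 350.5 = 500.4 kip.

R_C = 500.4 kip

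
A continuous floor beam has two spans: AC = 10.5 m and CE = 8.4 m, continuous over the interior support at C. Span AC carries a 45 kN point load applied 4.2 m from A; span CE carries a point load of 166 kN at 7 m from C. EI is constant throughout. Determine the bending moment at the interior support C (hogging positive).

Insert a hinge at C; M_C is the redundant, and each span becomes simply supported.
Rotations at C on the released spans (each span's end-slope, ×1/EI):
  span AC: point load 45 at a = 4.2: Pab(L + a)/(6LEI) = 277.8/EI
  span CE: point load 166 at a = 7: Pab(L + b)/(6LEI) = 316.3/EI
  relative rotation θ_0 = (277.8 + 316.3)/EI = 594.2/EI
A unit hogging moment at C produces rotation L₁/(3EI) + L₂/(3EI) = 6.3/EI.
Slope continuity at C: θ_0 = M_C·6.3/EI, so M_C = 594.2/6.3 = 94.31 kN·m (hogging).

M_C = 94.31 kN·m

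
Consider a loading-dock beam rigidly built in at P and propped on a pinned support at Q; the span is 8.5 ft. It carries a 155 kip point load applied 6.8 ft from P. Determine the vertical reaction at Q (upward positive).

R_Q = 109.1 kip

Release the roller at Q. Primary structure: cantilever fixed at P.
Primary-structure tip deflection at Q by superposition:
  point load 155 at a = 6.8: Pa²(3L − a)/(6EI) = 22338/EI
Flexibility coefficient — unit upward force at Q: δ_{QQ} = L³/(3EI) = 204.7/EI.
The prop prevents deflection at Q: R_Q = δ_0/δ_{QQ} = 22338/204.7 = 109.1 kip.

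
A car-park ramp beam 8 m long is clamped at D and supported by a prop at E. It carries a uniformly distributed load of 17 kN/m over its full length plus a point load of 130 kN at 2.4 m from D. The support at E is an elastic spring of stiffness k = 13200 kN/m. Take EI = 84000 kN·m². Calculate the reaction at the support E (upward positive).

R_E = 64.39 kN

Take the reaction at E as the redundant and release it; the primary structure is a cantilever fixed at D.
Free-end deflection of the primary structure under the applied loading (downward +):
  UDL 17: wL⁴/(8EI) = 8704/EI
  point load 130 at a = 2.4: Pa²(3L − a)/(6EI) = 2696/EI
  δ_0 = 11400/EI
Flexibility coefficient — unit upward force at E: δ_{EE} = L³/(3EI) = 170.7/EI.
With EI = 84000 kN·m²: δ_0 = 0.13571 m and δ_{EE} = 0.002032 m/kN.
Compatibility — the spring shortens by R_E/k under the reaction it provides: δ_0 − R_E·δ_{EE} = R_E/k. With 1/k = 0.000076 m/kN, R_E = δ_0 / (δ_{EE} + 1/k) = 0.13571 / (0.002032 + 0.000076) = 64.39 kN.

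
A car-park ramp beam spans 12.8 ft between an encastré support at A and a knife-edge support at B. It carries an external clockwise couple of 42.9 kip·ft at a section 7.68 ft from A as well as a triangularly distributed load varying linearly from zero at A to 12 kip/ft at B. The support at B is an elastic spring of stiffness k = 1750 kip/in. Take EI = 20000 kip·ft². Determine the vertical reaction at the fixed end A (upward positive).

Remove the prop at B; the released (primary) structure is a cantilever built in at A.
Primary-structure tip deflection at B by superposition:
  clockwise couple 42.9 at a = 7.68: M₀a(2L − a)/(2EI) = 2952/EI
  triangular load, peak 12 at the free end: 11w₀L⁴/(120EI) = 29528/EI
  δ_0 = 32480/EI
Flexibility coefficient — unit upward force at B: δ_{BB} = L³/(3EI) = 699.1/EI.
With EI = 20000 kip·ft²: δ_0 = 1.624 ft and δ_{BB} = 0.034953 ft/kip.
Compatibility — the spring shortens by R_B/k under the reaction it provides: δ_0 − R_B·δ_{BB} = R_B/k. With 1/k = 1/(1750×12) ft/kip = 0.000048 ft/kip, R_B = δ_0 / (δ_{BB} + 1/k) = 1.624 / (0.034953 + 0.000048) = 46.4 kip.
Vertical equilibrium: R_A = ΣP − R_B = 76.8 − 46.4 = 30.4 kip.

R_A = 30.4 kip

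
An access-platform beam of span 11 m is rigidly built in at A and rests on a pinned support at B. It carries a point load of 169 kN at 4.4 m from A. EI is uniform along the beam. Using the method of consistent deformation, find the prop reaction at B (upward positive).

Choose R_B as the redundant. The primary structure is the cantilever fixed at A.
Free-end deflection of the primary structure under the applied loading (downward +):
  point load 169 at a = 4.4: Pa²(3L − a)/(6EI) = 15596/EI
Flexibility coefficient — unit upward force at B: δ_{BB} = L³/(3EI) = 443.7/EI.
The prop prevents deflection at B: R_B = δ_0/δ_{BB} = 15596/443.7 = 35.15 kN.

R_B = 35.15 kN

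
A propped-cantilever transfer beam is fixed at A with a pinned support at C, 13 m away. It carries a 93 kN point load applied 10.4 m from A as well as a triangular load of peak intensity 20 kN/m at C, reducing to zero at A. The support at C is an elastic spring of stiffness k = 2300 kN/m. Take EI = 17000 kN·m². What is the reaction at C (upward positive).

R_C = 135.6 kN

Release the roller at C. Primary structure: cantilever fixed at A.
Downward deflection at the released point C due to the loads:
  point load 93 at a = 10.4: Pa²(3L − a)/(6EI) = 47947/EI
  triangular load, peak 20 at the free end: 11w₀L⁴/(120EI) = 52362/EI
  δ_0 = 100309/EI
Tip deflection under a unit load at C: L³/(3EI) = 732.3/EI.
With EI = 17000 kN·m²: δ_0 = 5.9005 m and δ_{CC} = 0.043078 m/kN.
Compatibility — the spring shortens by R_C/k under the reaction it provides: δ_0 − R_C·δ_{CC} = R_C/k. With 1/k = 0.000435 m/kN, R_C = δ_0 / (δ_{CC} + 1/k) = 5.9005 / (0.043078 + 0.000435) = 135.6 kN.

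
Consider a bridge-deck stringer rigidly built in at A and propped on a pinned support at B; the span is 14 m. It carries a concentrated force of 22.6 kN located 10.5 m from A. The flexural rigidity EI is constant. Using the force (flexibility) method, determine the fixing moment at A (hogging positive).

M_A = 37.08 kN·m

Choose R_B as the redundant. The primary structure is the cantilever fixed at A.
Free-end deflection of the primary structure under the applied loading (downward +):
  point load 22.6 at a = 10.5: Pa²(3L − a)/(6EI) = 13081/EI
Tip deflection under a unit load at B: L³/(3EI) = 914.7/EI.
The prop prevents deflection at B: R_B = δ_0/δ_{BB} = 13081/914.7 = 14.3 kN.
Moment equilibrium about A: M_A = Σ(load moments about A) − R_B·L = 237.3 − 14.3×14 = 37.08 kN·m.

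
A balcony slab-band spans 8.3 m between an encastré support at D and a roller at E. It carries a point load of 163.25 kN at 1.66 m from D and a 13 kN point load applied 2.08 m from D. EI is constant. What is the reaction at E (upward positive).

R_E = 10.26 kN

Choose R_E as the redundant. The primary structure is the cantilever fixed at D.
Deflection at E on the released cantilever, summing each load's contribution:
  point load 163.25 at a = 1.66: Pa²(3L − a)/(6EI) = 1742/EI
  point load 13 at a = 2.08: Pa²(3L − a)/(6EI) = 213.9/EI
  δ_0 = 1956/EI
Flexibility coefficient — unit upward force at E: δ_{EE} = L³/(3EI) = 190.6/EI.
The prop prevents deflection at E: R_E = δ_0/δ_{EE} = 1956/190.6 = 10.26 kN.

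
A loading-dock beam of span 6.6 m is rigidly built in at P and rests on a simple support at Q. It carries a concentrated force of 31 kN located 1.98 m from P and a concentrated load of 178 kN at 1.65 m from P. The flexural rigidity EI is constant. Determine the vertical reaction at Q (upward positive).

Release the roller at Q. Primary structure: cantilever fixed at P.
Downward deflection at the released point Q due to the loads:
  point load 31 at a = 1.98: Pa²(3L − a)/(6EI) = 361/EI
  point load 178 at a = 1.65: Pa²(3L − a)/(6EI) = 1466/EI
  δ_0 = 1827/EI
Tip deflection under a unit load at Q: L³/(3EI) = 95.83/EI.
The prop prevents deflection at Q: R_Q = δ_0/δ_{QQ} = 1827/95.83 = 19.06 kN.

R_Q = 19.06 kN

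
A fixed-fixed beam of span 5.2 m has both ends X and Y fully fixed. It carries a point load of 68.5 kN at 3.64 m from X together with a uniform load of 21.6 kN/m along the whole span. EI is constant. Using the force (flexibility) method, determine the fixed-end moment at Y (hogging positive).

Release both end moments; the primary structure is a simply-supported span XY with redundants M_X and M_Y.
Simple-span end rotations at X and Y under the given loads:
  at X: point load 68.5 at a = 3.64: Pab(L + b)/(6LEI) = 84.28/EI
  at Y: point load 68.5 at a = 3.64: Pab(L + a)/(6LEI) = 110.2/EI
  at X: UDL 21.6: wL³/(24EI) = 126.5/EI
  at Y: UDL 21.6: wL³/(24EI) = 126.5/EI
  θ_X0 = 210.8/EI,  θ_Y0 = 236.8/EI
Flexibility coefficients: a unit moment at one end gives L/(3EI) there and L/(6EI) at the far end, so f₁₁ = f₂₂ = 1.733/EI and f₁₂ = f₂₁ = 0.8667/EI.
Compatibility — zero rotation at each built-in end:
  1.733 M_X + 0.8667 M_Y = 210.8
  0.8667 M_X + 1.733 M_Y = 236.8
Solving the pair gives M_X = 71.11 kN·m and M_Y = 101 kN·m (hogging).

M_Y = 101 kN·m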